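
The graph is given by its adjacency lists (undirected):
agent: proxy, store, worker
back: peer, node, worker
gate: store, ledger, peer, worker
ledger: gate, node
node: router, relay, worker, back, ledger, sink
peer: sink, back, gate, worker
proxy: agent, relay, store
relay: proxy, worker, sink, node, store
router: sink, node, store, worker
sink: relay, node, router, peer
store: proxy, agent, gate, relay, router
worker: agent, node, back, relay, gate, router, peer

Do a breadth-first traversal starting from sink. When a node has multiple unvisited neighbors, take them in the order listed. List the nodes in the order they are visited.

sink -> relay -> node -> router -> peer -> proxy -> worker -> store -> back -> ledger -> gate -> agent

Visit sink; enqueue relay, node, router, peer → queue [relay, node, router, peer]
Visit relay; enqueue proxy, worker, store → queue [node, router, peer, proxy, worker, store]
Visit node; enqueue back, ledger → queue [router, peer, proxy, worker, store, back, ledger]
Visit router → queue [peer, proxy, worker, store, back, ledger]
Visit peer; enqueue gate → queue [proxy, worker, store, back, ledger, gate]
Visit proxy; enqueue agent → queue [worker, store, back, ledger, gate, agent]
Visit worker → queue [store, back, ledger, gate, agent]
Visit store → queue [back, ledger, gate, agent]
Visit back → queue [ledger, gate, agent]
Visit ledger → queue [gate, agent]
Visit gate → queue [agent]
Visit agent → queue []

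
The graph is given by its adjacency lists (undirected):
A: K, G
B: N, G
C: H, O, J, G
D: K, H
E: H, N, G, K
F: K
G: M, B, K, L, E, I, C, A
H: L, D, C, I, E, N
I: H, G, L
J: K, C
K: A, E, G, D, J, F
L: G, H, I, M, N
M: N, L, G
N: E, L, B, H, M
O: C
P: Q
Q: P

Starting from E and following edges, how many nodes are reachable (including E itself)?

15

BFS from E visits: E, G, H, K, N, A, B, C, I, L, M, D, F, J, O
Reachable nodes: 15 of 17 total.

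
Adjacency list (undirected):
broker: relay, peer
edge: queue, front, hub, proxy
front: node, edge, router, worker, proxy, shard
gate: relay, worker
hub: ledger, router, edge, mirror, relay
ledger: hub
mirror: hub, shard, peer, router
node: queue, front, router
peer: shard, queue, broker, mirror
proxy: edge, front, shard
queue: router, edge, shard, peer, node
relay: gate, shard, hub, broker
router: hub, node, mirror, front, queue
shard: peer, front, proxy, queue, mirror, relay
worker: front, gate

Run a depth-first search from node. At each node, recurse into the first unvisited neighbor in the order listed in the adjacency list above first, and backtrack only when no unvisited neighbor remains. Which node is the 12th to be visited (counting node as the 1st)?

peer

Visit node
node → queue
queue → router
router → hub
hub → ledger
hub → edge
edge → front
front → worker
worker → gate
gate → relay
relay → shard
shard → peer
peer → broker
peer → mirror
shard → proxy

Visit order: node, queue, router, hub, ledger, edge, front, worker, gate, relay, shard, peer, broker, mirror, proxy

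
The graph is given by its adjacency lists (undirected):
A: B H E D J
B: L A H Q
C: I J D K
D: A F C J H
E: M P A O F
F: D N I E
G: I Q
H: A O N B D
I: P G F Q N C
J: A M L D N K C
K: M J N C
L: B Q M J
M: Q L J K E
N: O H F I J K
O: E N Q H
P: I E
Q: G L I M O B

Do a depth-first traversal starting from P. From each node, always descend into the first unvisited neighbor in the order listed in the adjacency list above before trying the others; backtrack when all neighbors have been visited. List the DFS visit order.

P I G Q L B A H O E M J D F N K C

Visit P
P → I
I → G
G → Q
Q → L
L → B
B → A
A → H
H → O
O → E
E → M
M → J
J → D
D → F
F → N
N → K
K → C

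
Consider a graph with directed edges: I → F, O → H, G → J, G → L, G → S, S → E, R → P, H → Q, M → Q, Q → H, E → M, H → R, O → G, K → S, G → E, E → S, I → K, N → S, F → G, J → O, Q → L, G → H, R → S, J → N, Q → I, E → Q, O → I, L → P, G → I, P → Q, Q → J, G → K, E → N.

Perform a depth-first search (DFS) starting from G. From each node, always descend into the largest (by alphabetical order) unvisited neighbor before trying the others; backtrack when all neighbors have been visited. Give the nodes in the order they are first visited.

Visit G
G → S
S → E
E → Q
Q → L
L → P
Q → J
J → O
O → I
I → K
I → F
O → H
H → R
J → N
E → M

G → S → E → Q → L → P → J → O → I → K → F → H → R → N → M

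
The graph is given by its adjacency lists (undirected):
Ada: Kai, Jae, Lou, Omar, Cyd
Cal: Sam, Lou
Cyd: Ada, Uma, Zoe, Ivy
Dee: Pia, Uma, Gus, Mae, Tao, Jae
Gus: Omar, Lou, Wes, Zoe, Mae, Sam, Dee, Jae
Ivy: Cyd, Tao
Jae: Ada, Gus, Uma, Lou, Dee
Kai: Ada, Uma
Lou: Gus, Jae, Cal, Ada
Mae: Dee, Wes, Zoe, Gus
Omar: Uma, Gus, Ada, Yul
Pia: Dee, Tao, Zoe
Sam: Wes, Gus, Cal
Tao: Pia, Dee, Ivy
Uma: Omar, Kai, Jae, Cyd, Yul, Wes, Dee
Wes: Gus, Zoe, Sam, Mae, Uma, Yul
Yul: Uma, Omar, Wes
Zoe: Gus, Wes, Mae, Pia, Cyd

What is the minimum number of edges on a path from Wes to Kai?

2

Level 0: Wes
Level 1: Gus, Mae, Sam, Uma, Yul, Zoe
Level 2: Cal, Cyd, Dee, Jae, Kai, Lou, Omar, Pia
Level 3: Ada, Ivy, Tao
Kai first appears at level 2.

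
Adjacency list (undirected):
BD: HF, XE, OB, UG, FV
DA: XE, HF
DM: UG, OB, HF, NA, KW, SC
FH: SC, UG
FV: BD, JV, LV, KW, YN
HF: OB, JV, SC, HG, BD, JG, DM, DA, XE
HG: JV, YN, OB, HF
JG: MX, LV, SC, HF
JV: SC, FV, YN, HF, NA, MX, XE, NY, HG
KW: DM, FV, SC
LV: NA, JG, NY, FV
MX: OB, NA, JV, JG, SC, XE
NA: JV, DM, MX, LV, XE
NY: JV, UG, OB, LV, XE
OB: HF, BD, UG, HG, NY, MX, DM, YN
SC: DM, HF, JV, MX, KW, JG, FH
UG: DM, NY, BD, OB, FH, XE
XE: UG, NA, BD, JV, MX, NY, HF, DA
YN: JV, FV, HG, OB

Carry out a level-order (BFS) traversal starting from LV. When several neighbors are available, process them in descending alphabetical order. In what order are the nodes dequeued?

Visit LV; enqueue NY, NA, JG, FV → queue [NY, NA, JG, FV]
Visit NY; enqueue XE, UG, OB, JV → queue [NA, JG, FV, XE, UG, OB, JV]
Visit NA; enqueue MX, DM → queue [JG, FV, XE, UG, OB, JV, MX, DM]
Visit JG; enqueue SC, HF → queue [FV, XE, UG, OB, JV, MX, DM, SC, HF]
Visit FV; enqueue YN, KW, BD → queue [XE, UG, OB, JV, MX, DM, SC, HF, YN, KW, BD]
Visit XE; enqueue DA → queue [UG, OB, JV, MX, DM, SC, HF, YN, KW, BD, DA]
Visit UG; enqueue FH → queue [OB, JV, MX, DM, SC, HF, YN, KW, BD, DA, FH]
Visit OB; enqueue HG → queue [JV, MX, DM, SC, HF, YN, KW, BD, DA, FH, HG]
Visit JV → queue [MX, DM, SC, HF, YN, KW, BD, DA, FH, HG]
Visit MX → queue [DM, SC, HF, YN, KW, BD, DA, FH, HG]
Visit DM → queue [SC, HF, YN, KW, BD, DA, FH, HG]
Visit SC → queue [HF, YN, KW, BD, DA, FH, HG]
Visit HF → queue [YN, KW, BD, DA, FH, HG]
Visit YN → queue [KW, BD, DA, FH, HG]
Visit KW → queue [BD, DA, FH, HG]
Visit BD → queue [DA, FH, HG]
Visit DA → queue [FH, HG]
Visit FH → queue [HG]
Visit HG → queue []

LV NY NA JG FV XE UG OB JV MX DM SC HF YN KW BD DA FH HG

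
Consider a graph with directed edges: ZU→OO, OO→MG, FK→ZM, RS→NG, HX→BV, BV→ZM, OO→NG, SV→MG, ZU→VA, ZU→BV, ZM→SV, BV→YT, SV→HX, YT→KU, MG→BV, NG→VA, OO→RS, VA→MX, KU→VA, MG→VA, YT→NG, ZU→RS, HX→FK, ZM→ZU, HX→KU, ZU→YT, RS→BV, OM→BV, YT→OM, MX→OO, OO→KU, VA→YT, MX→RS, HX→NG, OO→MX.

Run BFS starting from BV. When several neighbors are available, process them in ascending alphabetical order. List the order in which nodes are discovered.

Visit BV; enqueue YT, ZM → queue [YT, ZM]
Visit YT; enqueue KU, NG, OM → queue [ZM, KU, NG, OM]
Visit ZM; enqueue SV, ZU → queue [KU, NG, OM, SV, ZU]
Visit KU; enqueue VA → queue [NG, OM, SV, ZU, VA]
Visit NG → queue [OM, SV, ZU, VA]
Visit OM → queue [SV, ZU, VA]
Visit SV; enqueue HX, MG → queue [ZU, VA, HX, MG]
Visit ZU; enqueue OO, RS → queue [VA, HX, MG, OO, RS]
Visit VA; enqueue MX → queue [HX, MG, OO, RS, MX]
Visit HX; enqueue FK → queue [MG, OO, RS, MX, FK]
Visit MG → queue [OO, RS, MX, FK]
Visit OO → queue [RS, MX, FK]
Visit RS → queue [MX, FK]
Visit MX → queue [FK]
Visit FK → queue []

BV, YT, ZM, KU, NG, OM, SV, ZU, VA, HX, MG, OO, RS, MX, FK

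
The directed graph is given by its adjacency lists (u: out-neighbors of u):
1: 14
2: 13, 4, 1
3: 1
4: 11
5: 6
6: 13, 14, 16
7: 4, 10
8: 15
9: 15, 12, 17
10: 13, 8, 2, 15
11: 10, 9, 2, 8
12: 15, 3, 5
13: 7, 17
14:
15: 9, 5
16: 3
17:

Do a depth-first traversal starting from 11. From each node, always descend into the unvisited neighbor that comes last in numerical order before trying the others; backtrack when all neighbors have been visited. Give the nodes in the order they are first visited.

11 → 10 → 15 → 9 → 17 → 12 → 5 → 6 → 16 → 3 → 1 → 14 → 13 → 7 → 4 → 8 → 2

Visit 11
11 → 10
10 → 15
15 → 9
9 → 17
9 → 12
12 → 5
5 → 6
6 → 16
16 → 3
3 → 1
1 → 14
6 → 13
13 → 7
7 → 4
10 → 8
10 → 2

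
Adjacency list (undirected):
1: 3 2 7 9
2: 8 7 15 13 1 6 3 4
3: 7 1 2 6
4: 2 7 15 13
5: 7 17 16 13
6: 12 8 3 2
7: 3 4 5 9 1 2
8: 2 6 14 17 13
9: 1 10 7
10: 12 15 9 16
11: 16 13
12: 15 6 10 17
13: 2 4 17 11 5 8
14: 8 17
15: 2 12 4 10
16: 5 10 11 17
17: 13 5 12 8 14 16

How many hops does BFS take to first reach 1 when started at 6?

Level 0: 6
Level 1: 2, 3, 8, 12
Level 2: 1, 4, 7, 10, 13, 14, 15, 17
Level 3: 5, 9, 11, 16
1 first appears at level 2.

2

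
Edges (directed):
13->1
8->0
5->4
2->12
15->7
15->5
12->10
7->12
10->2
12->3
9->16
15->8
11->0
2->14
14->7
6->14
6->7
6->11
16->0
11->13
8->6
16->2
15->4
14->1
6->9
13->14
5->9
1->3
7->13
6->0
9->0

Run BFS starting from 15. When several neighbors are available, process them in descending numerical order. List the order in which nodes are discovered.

15, 8, 7, 5, 4, 6, 0, 13, 12, 9, 14, 11, 1, 10, 3, 16, 2

Visit 15; enqueue 8, 7, 5, 4 → queue [8, 7, 5, 4]
Visit 8; enqueue 6, 0 → queue [7, 5, 4, 6, 0]
Visit 7; enqueue 13, 12 → queue [5, 4, 6, 0, 13, 12]
Visit 5; enqueue 9 → queue [4, 6, 0, 13, 12, 9]
Visit 4 → queue [6, 0, 13, 12, 9]
Visit 6; enqueue 14, 11 → queue [0, 13, 12, 9, 14, 11]
Visit 0 → queue [13, 12, 9, 14, 11]
Visit 13; enqueue 1 → queue [12, 9, 14, 11, 1]
Visit 12; enqueue 10, 3 → queue [9, 14, 11, 1, 10, 3]
Visit 9; enqueue 16 → queue [14, 11, 1, 10, 3, 16]
Visit 14 → queue [11, 1, 10, 3, 16]
Visit 11 → queue [1, 10, 3, 16]
Visit 1 → queue [10, 3, 16]
Visit 10; enqueue 2 → queue [3, 16, 2]
Visit 3 → queue [16, 2]
Visit 16 → queue [2]
Visit 2 → queue []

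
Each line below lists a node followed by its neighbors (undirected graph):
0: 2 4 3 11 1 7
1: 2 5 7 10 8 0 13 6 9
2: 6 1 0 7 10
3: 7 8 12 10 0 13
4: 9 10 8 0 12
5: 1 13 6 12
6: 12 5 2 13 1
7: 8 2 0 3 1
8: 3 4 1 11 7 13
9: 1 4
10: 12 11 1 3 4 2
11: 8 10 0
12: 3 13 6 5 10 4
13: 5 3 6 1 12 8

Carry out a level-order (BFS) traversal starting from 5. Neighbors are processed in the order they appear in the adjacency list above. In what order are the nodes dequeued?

Visit 5; enqueue 1, 13, 6, 12 → queue [1, 13, 6, 12]
Visit 1; enqueue 2, 7, 10, 8, 0, 9 → queue [13, 6, 12, 2, 7, 10, 8, 0, 9]
Visit 13; enqueue 3 → queue [6, 12, 2, 7, 10, 8, 0, 9, 3]
Visit 6 → queue [12, 2, 7, 10, 8, 0, 9, 3]
Visit 12; enqueue 4 → queue [2, 7, 10, 8, 0, 9, 3, 4]
Visit 2 → queue [7, 10, 8, 0, 9, 3, 4]
Visit 7 → queue [10, 8, 0, 9, 3, 4]
Visit 10; enqueue 11 → queue [8, 0, 9, 3, 4, 11]
Visit 8 → queue [0, 9, 3, 4, 11]
Visit 0 → queue [9, 3, 4, 11]
Visit 9 → queue [3, 4, 11]
Visit 3 → queue [4, 11]
Visit 4 → queue [11]
Visit 11 → queue []

5 → 1 → 13 → 6 → 12 → 2 → 7 → 10 → 8 → 0 → 9 → 3 → 4 → 11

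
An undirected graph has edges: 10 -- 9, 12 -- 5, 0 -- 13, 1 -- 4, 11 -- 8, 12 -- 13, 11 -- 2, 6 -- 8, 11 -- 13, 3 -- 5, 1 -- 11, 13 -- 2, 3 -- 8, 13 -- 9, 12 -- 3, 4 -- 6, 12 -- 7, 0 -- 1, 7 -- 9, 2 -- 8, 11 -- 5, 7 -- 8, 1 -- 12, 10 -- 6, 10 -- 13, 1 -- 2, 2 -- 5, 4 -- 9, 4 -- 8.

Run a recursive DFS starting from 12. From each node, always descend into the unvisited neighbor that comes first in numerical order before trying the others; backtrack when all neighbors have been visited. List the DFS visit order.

Visit 12
12 → 1
1 → 0
0 → 13
13 → 2
2 → 5
5 → 3
3 → 8
8 → 4
4 → 6
6 → 10
10 → 9
9 → 7
8 → 11

12 → 1 → 0 → 13 → 2 → 5 → 3 → 8 → 4 → 6 → 10 → 9 → 7 → 11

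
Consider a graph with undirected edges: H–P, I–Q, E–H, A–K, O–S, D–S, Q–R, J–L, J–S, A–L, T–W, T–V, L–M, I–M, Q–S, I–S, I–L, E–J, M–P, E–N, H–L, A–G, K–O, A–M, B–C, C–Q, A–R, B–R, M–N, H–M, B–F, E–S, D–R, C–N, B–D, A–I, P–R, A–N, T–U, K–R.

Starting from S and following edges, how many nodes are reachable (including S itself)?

19

BFS from S visits: S, D, E, I, J, O, Q, B, R, H, N, A, L, M, K, C, F, P, G
Reachable nodes: 19 of 23 total.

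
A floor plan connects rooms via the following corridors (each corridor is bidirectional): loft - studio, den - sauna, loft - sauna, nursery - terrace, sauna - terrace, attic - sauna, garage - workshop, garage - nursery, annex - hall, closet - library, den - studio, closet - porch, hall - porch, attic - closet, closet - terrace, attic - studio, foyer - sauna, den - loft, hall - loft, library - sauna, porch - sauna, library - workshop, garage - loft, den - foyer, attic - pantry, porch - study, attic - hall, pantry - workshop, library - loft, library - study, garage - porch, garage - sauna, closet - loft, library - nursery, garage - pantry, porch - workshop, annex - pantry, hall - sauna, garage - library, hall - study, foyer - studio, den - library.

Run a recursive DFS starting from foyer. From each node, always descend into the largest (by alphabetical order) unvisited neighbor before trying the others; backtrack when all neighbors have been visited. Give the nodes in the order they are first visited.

foyer -> studio -> loft -> sauna -> terrace -> nursery -> library -> workshop -> porch -> study -> hall -> attic -> pantry -> garage -> annex -> closet -> den

Visit foyer
foyer → studio
studio → loft
loft → sauna
sauna → terrace
terrace → nursery
nursery → library
library → workshop
workshop → porch
porch → study
study → hall
hall → attic
attic → pantry
pantry → garage
pantry → annex
attic → closet
library → den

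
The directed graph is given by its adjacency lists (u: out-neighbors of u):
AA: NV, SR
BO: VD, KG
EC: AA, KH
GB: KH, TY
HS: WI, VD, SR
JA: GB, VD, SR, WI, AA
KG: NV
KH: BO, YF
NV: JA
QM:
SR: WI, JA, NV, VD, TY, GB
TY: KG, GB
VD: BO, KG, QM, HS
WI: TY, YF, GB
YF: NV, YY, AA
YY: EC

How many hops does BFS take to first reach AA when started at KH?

Level 0: KH
Level 1: BO, YF
Level 2: AA, KG, NV, VD, YY
Level 3: EC, HS, JA, QM, SR
Level 4: GB, TY, WI
AA first appears at level 2.

2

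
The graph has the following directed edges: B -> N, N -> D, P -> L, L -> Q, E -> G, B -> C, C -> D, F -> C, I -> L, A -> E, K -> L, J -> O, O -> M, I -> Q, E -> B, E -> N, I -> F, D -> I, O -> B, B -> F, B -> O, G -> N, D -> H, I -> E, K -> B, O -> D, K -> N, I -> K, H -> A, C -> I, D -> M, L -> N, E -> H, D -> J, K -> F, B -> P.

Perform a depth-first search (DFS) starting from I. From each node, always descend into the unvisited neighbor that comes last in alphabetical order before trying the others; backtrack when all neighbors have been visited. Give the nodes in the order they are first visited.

I -> Q -> L -> N -> D -> M -> J -> O -> B -> P -> F -> C -> H -> A -> E -> G -> K

Visit I
I → Q
I → L
L → N
N → D
D → M
D → J
J → O
O → B
B → P
B → F
F → C
D → H
H → A
A → E
E → G
I → K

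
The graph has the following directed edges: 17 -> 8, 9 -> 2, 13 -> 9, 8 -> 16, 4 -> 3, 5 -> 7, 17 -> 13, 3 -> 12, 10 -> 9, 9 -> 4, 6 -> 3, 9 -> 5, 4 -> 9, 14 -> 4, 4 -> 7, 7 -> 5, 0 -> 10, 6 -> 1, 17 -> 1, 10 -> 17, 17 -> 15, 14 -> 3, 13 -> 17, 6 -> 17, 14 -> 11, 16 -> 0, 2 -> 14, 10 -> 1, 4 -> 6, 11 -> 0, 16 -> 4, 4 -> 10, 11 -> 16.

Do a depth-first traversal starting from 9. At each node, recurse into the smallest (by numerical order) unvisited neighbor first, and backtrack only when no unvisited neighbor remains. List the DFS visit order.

Visit 9
9 → 2
2 → 14
14 → 3
3 → 12
14 → 4
4 → 6
6 → 1
6 → 17
17 → 8
8 → 16
16 → 0
0 → 10
17 → 13
17 → 15
4 → 7
7 → 5
14 → 11

9 -> 2 -> 14 -> 3 -> 12 -> 4 -> 6 -> 1 -> 17 -> 8 -> 16 -> 0 -> 10 -> 13 -> 15 -> 7 -> 5 -> 11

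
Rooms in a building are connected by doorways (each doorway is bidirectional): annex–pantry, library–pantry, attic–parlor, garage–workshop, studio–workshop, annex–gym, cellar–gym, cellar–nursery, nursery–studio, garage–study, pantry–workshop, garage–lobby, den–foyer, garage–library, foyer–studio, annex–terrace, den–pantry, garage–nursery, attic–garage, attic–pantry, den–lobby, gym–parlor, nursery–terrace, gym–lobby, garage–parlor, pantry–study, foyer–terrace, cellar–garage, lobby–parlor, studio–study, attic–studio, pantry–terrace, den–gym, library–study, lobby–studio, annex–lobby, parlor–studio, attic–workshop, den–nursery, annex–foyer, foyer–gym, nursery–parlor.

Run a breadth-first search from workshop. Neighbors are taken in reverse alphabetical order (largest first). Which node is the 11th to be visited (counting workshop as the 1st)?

Visit workshop; enqueue studio, pantry, garage, attic → queue [studio, pantry, garage, attic]
Visit studio; enqueue study, parlor, nursery, lobby, foyer → queue [pantry, garage, attic, study, parlor, nursery, lobby, foyer]
Visit pantry; enqueue terrace, library, den, annex → queue [garage, attic, study, parlor, nursery, lobby, foyer, terrace, library, den, annex]
Visit garage; enqueue cellar → queue [attic, study, parlor, nursery, lobby, foyer, terrace, library, den, annex, cellar]
Visit attic → queue [study, parlor, nursery, lobby, foyer, terrace, library, den, annex, cellar]
Visit study → queue [parlor, nursery, lobby, foyer, terrace, library, den, annex, cellar]
Visit parlor; enqueue gym → queue [nursery, lobby, foyer, terrace, library, den, annex, cellar, gym]
Visit nursery → queue [lobby, foyer, terrace, library, den, annex, cellar, gym]
Visit lobby → queue [foyer, terrace, library, den, annex, cellar, gym]
Visit foyer → queue [terrace, library, den, annex, cellar, gym]
Visit terrace → queue [library, den, annex, cellar, gym]
Visit library → queue [den, annex, cellar, gym]
Visit den → queue [annex, cellar, gym]
Visit annex → queue [cellar, gym]
Visit cellar → queue [gym]
Visit gym → queue []

Visit order: workshop, studio, pantry, garage, attic, study, parlor, nursery, lobby, foyer, terrace, library, den, annex, cellar, gym

terrace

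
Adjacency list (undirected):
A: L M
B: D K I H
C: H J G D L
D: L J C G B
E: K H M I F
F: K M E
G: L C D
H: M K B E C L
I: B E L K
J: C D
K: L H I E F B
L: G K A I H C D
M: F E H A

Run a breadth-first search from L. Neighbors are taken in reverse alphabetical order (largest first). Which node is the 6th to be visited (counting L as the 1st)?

Visit L; enqueue K, I, H, G, D, C, A → queue [K, I, H, G, D, C, A]
Visit K; enqueue F, E, B → queue [I, H, G, D, C, A, F, E, B]
Visit I → queue [H, G, D, C, A, F, E, B]
Visit H; enqueue M → queue [G, D, C, A, F, E, B, M]
Visit G → queue [D, C, A, F, E, B, M]
Visit D; enqueue J → queue [C, A, F, E, B, M, J]
Visit C → queue [A, F, E, B, M, J]
Visit A → queue [F, E, B, M, J]
Visit F → queue [E, B, M, J]
Visit E → queue [B, M, J]
Visit B → queue [M, J]
Visit M → queue [J]
Visit J → queue []

Visit order: L, K, I, H, G, D, C, A, F, E, B, M, J

D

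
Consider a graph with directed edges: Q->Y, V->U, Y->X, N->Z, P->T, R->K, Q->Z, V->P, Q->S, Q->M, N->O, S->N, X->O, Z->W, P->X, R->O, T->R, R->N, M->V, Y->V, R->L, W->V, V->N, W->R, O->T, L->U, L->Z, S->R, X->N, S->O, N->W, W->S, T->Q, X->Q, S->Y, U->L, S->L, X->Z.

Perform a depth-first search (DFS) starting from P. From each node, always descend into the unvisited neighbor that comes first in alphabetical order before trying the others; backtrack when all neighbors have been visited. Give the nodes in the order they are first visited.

P -> T -> Q -> M -> V -> N -> O -> W -> R -> K -> L -> U -> Z -> S -> Y -> X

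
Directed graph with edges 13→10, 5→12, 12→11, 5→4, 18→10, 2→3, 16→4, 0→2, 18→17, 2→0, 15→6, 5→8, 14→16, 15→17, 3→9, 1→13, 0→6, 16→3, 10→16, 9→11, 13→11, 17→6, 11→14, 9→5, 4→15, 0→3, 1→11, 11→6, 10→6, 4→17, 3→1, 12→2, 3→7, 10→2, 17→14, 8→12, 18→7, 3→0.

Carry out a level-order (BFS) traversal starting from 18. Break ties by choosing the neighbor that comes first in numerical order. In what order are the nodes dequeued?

18, 7, 10, 17, 2, 6, 16, 14, 0, 3, 4, 1, 9, 15, 11, 13, 5, 8, 12

Visit 18; enqueue 7, 10, 17 → queue [7, 10, 17]
Visit 7 → queue [10, 17]
Visit 10; enqueue 2, 6, 16 → queue [17, 2, 6, 16]
Visit 17; enqueue 14 → queue [2, 6, 16, 14]
Visit 2; enqueue 0, 3 → queue [6, 16, 14, 0, 3]
Visit 6 → queue [16, 14, 0, 3]
Visit 16; enqueue 4 → queue [14, 0, 3, 4]
Visit 14 → queue [0, 3, 4]
Visit 0 → queue [3, 4]
Visit 3; enqueue 1, 9 → queue [4, 1, 9]
Visit 4; enqueue 15 → queue [1, 9, 15]
Visit 1; enqueue 11, 13 → queue [9, 15, 11, 13]
Visit 9; enqueue 5 → queue [15, 11, 13, 5]
Visit 15 → queue [11, 13, 5]
Visit 11 → queue [13, 5]
Visit 13 → queue [5]
Visit 5; enqueue 8, 12 → queue [8, 12]
Visit 8 → queue [12]
Visit 12 → queue []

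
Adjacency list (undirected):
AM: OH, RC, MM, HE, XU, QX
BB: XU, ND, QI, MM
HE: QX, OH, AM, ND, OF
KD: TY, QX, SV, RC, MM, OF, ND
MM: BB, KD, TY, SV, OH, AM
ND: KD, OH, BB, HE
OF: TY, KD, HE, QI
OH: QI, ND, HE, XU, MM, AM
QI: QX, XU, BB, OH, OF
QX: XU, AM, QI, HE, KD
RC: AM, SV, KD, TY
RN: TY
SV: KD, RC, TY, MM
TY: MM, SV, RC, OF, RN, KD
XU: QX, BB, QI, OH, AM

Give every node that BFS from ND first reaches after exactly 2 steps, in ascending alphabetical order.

Level 0: ND
Level 1: BB, HE, KD, OH
Level 2: AM, MM, OF, QI, QX, RC, SV, TY, XU
Level 3: RN

AM, MM, OF, QI, QX, RC, SV, TY, XU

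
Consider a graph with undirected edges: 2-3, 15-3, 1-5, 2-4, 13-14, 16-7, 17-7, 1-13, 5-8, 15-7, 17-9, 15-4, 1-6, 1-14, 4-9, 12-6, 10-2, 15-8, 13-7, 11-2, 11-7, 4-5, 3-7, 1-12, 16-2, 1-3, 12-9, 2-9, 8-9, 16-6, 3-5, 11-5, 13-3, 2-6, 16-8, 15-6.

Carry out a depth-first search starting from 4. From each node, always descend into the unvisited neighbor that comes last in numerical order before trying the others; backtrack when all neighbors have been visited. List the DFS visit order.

Visit 4
4 → 15
15 → 8
8 → 16
16 → 7
7 → 17
17 → 9
9 → 12
12 → 6
6 → 2
2 → 11
11 → 5
5 → 3
3 → 13
13 → 14
14 → 1
2 → 10

4 -> 15 -> 8 -> 16 -> 7 -> 17 -> 9 -> 12 -> 6 -> 2 -> 11 -> 5 -> 3 -> 13 -> 14 -> 1 -> 10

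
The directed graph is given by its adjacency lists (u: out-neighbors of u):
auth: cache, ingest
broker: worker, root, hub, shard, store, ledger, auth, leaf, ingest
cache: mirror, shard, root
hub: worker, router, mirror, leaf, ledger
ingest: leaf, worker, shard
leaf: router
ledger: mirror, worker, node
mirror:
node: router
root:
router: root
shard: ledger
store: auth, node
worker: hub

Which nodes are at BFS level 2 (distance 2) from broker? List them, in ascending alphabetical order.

Level 0: broker
Level 1: auth, hub, ingest, leaf, ledger, root, shard, store, worker
Level 2: cache, mirror, node, router

cache, mirror, node, router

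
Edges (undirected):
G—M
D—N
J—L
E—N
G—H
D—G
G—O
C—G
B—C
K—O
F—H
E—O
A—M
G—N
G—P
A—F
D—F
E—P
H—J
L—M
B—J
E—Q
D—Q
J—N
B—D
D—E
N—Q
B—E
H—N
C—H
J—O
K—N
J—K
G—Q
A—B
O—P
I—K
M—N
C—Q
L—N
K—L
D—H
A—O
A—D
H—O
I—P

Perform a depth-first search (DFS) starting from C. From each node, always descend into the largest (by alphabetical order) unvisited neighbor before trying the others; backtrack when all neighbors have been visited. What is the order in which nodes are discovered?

C -> Q -> N -> M -> L -> K -> O -> P -> I -> G -> H -> J -> B -> E -> D -> F -> A

Visit C
C → Q
Q → N
N → M
M → L
L → K
K → O
O → P
P → I
P → G
G → H
H → J
J → B
B → E
E → D
D → F
F → A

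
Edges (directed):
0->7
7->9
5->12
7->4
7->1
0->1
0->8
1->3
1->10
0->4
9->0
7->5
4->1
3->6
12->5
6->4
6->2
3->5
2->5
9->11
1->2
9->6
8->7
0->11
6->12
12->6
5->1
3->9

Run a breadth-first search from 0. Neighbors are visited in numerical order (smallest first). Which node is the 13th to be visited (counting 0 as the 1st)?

12

Visit 0; enqueue 1, 4, 7, 8, 11 → queue [1, 4, 7, 8, 11]
Visit 1; enqueue 2, 3, 10 → queue [4, 7, 8, 11, 2, 3, 10]
Visit 4 → queue [7, 8, 11, 2, 3, 10]
Visit 7; enqueue 5, 9 → queue [8, 11, 2, 3, 10, 5, 9]
Visit 8 → queue [11, 2, 3, 10, 5, 9]
Visit 11 → queue [2, 3, 10, 5, 9]
Visit 2 → queue [3, 10, 5, 9]
Visit 3; enqueue 6 → queue [10, 5, 9, 6]
Visit 10 → queue [5, 9, 6]
Visit 5; enqueue 12 → queue [9, 6, 12]
Visit 9 → queue [6, 12]
Visit 6 → queue [12]
Visit 12 → queue []

Visit order: 0, 1, 4, 7, 8, 11, 2, 3, 10, 5, 9, 6, 12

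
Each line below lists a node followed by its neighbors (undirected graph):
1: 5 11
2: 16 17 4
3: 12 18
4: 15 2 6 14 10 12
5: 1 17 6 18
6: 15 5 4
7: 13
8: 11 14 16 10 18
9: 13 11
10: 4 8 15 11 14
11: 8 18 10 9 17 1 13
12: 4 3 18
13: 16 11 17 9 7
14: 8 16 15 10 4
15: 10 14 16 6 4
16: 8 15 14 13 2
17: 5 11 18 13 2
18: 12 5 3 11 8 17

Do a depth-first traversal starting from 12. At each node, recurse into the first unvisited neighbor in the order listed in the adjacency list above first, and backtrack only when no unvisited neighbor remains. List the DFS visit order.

12 4 15 10 8 11 18 5 1 17 13 16 14 2 9 7 6 3

Visit 12
12 → 4
4 → 15
15 → 10
10 → 8
8 → 11
11 → 18
18 → 5
5 → 1
5 → 17
17 → 13
13 → 16
16 → 14
16 → 2
13 → 9
13 → 7
5 → 6
18 → 3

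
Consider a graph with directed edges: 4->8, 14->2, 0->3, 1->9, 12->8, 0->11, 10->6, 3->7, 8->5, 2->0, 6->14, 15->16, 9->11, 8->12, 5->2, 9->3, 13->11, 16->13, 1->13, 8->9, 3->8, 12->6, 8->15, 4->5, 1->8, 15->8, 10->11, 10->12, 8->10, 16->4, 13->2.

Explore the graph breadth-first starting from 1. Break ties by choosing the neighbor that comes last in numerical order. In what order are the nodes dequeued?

1 → 13 → 9 → 8 → 11 → 2 → 3 → 15 → 12 → 10 → 5 → 0 → 7 → 16 → 6 → 4 → 14

Visit 1; enqueue 13, 9, 8 → queue [13, 9, 8]
Visit 13; enqueue 11, 2 → queue [9, 8, 11, 2]
Visit 9; enqueue 3 → queue [8, 11, 2, 3]
Visit 8; enqueue 15, 12, 10, 5 → queue [11, 2, 3, 15, 12, 10, 5]
Visit 11 → queue [2, 3, 15, 12, 10, 5]
Visit 2; enqueue 0 → queue [3, 15, 12, 10, 5, 0]
Visit 3; enqueue 7 → queue [15, 12, 10, 5, 0, 7]
Visit 15; enqueue 16 → queue [12, 10, 5, 0, 7, 16]
Visit 12; enqueue 6 → queue [10, 5, 0, 7, 16, 6]
Visit 10 → queue [5, 0, 7, 16, 6]
Visit 5 → queue [0, 7, 16, 6]
Visit 0 → queue [7, 16, 6]
Visit 7 → queue [16, 6]
Visit 16; enqueue 4 → queue [6, 4]
Visit 6; enqueue 14 → queue [4, 14]
Visit 4 → queue [14]
Visit 14 → queue []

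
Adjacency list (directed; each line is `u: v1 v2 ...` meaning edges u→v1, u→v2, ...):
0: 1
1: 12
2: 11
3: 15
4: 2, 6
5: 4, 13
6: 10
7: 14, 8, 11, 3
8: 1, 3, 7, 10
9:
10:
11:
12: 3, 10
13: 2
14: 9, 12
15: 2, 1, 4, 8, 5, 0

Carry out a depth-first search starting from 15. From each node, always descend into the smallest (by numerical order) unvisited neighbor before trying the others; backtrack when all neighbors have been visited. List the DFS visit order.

Visit 15
15 → 0
0 → 1
1 → 12
12 → 3
12 → 10
15 → 2
2 → 11
15 → 4
4 → 6
15 → 5
5 → 13
15 → 8
8 → 7
7 → 14
14 → 9

15 0 1 12 3 10 2 11 4 6 5 13 8 7 14 9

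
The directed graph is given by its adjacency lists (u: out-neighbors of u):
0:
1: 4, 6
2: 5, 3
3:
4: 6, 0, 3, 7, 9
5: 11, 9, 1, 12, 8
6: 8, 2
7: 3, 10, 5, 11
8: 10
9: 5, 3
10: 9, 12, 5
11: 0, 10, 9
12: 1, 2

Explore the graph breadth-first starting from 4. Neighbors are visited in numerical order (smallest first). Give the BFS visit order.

4 0 3 6 7 9 2 8 5 10 11 1 12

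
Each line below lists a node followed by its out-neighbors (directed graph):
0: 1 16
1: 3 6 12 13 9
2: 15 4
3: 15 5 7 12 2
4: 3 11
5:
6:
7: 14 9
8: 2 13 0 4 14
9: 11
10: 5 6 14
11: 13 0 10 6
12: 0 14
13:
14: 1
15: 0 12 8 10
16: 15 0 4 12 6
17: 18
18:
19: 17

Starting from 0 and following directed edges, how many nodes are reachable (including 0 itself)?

BFS from 0 visits: 0, 1, 16, 3, 6, 9, 12, 13, 4, 15, 2, 5, 7, 11, 14, 8, 10
Reachable nodes: 17 of 20 total.

17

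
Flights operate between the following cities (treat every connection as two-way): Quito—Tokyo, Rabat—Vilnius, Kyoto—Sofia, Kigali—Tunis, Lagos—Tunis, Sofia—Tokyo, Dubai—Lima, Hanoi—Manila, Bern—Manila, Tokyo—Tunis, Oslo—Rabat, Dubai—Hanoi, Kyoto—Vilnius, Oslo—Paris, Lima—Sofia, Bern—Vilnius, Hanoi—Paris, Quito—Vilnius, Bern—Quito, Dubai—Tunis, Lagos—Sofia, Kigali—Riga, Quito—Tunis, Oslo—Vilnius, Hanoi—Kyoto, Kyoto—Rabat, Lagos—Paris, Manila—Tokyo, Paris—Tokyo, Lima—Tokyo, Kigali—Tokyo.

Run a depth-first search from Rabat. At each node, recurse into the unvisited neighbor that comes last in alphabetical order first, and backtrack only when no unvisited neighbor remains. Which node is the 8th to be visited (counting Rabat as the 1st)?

Visit Rabat
Rabat → Vilnius
Vilnius → Quito
Quito → Tunis
Tunis → Tokyo
Tokyo → Sofia
Sofia → Lima
Lima → Dubai
Dubai → Hanoi
Hanoi → Paris
Paris → Oslo
Paris → Lagos
Hanoi → Manila
Manila → Bern
Hanoi → Kyoto
Tokyo → Kigali
Kigali → Riga

Visit order: Rabat, Vilnius, Quito, Tunis, Tokyo, Sofia, Lima, Dubai, Hanoi, Paris, Oslo, Lagos, Manila, Bern, Kyoto, Kigali, Riga

Dubai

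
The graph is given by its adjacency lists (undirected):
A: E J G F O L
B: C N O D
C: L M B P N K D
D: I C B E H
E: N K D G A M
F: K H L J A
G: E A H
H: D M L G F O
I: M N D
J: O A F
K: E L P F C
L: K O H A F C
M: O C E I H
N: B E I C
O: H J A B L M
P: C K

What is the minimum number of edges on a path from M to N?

Level 0: M
Level 1: C, E, H, I, O
Level 2: A, B, D, F, G, J, K, L, N, P
N first appears at level 2.

2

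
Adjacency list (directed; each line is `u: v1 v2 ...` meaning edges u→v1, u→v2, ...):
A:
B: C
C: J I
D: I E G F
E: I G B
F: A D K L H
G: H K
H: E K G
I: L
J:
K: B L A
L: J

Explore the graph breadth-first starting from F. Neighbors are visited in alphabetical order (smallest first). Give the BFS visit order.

Visit F; enqueue A, D, H, K, L → queue [A, D, H, K, L]
Visit A → queue [D, H, K, L]
Visit D; enqueue E, G, I → queue [H, K, L, E, G, I]
Visit H → queue [K, L, E, G, I]
Visit K; enqueue B → queue [L, E, G, I, B]
Visit L; enqueue J → queue [E, G, I, B, J]
Visit E → queue [G, I, B, J]
Visit G → queue [I, B, J]
Visit I → queue [B, J]
Visit B; enqueue C → queue [J, C]
Visit J → queue [C]
Visit C → queue []

F, A, D, H, K, L, E, G, I, B, J, C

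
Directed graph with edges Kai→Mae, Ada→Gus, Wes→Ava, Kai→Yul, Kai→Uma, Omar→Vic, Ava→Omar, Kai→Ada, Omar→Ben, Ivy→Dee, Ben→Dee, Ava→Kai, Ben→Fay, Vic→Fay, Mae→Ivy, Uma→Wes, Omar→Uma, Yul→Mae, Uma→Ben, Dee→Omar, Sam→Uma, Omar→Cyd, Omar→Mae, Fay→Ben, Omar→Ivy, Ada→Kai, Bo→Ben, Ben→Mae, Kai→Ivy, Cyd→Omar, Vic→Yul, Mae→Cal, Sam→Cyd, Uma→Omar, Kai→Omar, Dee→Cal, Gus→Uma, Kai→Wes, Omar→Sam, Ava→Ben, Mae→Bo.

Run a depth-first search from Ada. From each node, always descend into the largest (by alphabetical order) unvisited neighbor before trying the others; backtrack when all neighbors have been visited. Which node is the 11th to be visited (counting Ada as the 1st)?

Uma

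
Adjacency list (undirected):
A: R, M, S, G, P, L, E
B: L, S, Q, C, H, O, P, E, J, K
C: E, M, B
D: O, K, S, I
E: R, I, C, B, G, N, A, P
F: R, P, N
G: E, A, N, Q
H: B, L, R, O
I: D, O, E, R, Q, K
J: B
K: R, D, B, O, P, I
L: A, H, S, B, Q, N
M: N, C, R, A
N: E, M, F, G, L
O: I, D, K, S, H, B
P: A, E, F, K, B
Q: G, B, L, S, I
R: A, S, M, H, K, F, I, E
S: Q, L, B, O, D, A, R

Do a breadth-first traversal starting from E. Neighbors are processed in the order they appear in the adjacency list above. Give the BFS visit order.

E, R, I, C, B, G, N, A, P, S, M, H, K, F, D, O, Q, L, J

Visit E; enqueue R, I, C, B, G, N, A, P → queue [R, I, C, B, G, N, A, P]
Visit R; enqueue S, M, H, K, F → queue [I, C, B, G, N, A, P, S, M, H, K, F]
Visit I; enqueue D, O, Q → queue [C, B, G, N, A, P, S, M, H, K, F, D, O, Q]
Visit C → queue [B, G, N, A, P, S, M, H, K, F, D, O, Q]
Visit B; enqueue L, J → queue [G, N, A, P, S, M, H, K, F, D, O, Q, L, J]
Visit G → queue [N, A, P, S, M, H, K, F, D, O, Q, L, J]
Visit N → queue [A, P, S, M, H, K, F, D, O, Q, L, J]
Visit A → queue [P, S, M, H, K, F, D, O, Q, L, J]
Visit P → queue [S, M, H, K, F, D, O, Q, L, J]
Visit S → queue [M, H, K, F, D, O, Q, L, J]
Visit M → queue [H, K, F, D, O, Q, L, J]
Visit H → queue [K, F, D, O, Q, L, J]
Visit K → queue [F, D, O, Q, L, J]
Visit F → queue [D, O, Q, L, J]
Visit D → queue [O, Q, L, J]
Visit O → queue [Q, L, J]
Visit Q → queue [L, J]
Visit L → queue [J]
Visit J → queue []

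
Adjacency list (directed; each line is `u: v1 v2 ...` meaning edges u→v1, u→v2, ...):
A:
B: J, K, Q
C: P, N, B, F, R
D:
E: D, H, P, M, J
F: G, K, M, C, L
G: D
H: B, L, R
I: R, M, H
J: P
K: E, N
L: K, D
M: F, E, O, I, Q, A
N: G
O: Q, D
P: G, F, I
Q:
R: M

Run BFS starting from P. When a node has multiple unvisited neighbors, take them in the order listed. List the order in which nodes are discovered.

P -> G -> F -> I -> D -> K -> M -> C -> L -> R -> H -> E -> N -> O -> Q -> A -> B -> J

Visit P; enqueue G, F, I → queue [G, F, I]
Visit G; enqueue D → queue [F, I, D]
Visit F; enqueue K, M, C, L → queue [I, D, K, M, C, L]
Visit I; enqueue R, H → queue [D, K, M, C, L, R, H]
Visit D → queue [K, M, C, L, R, H]
Visit K; enqueue E, N → queue [M, C, L, R, H, E, N]
Visit M; enqueue O, Q, A → queue [C, L, R, H, E, N, O, Q, A]
Visit C; enqueue B → queue [L, R, H, E, N, O, Q, A, B]
Visit L → queue [R, H, E, N, O, Q, A, B]
Visit R → queue [H, E, N, O, Q, A, B]
Visit H → queue [E, N, O, Q, A, B]
Visit E; enqueue J → queue [N, O, Q, A, B, J]
Visit N → queue [O, Q, A, B, J]
Visit O → queue [Q, A, B, J]
Visit Q → queue [A, B, J]
Visit A → queue [B, J]
Visit B → queue [J]
Visit J → queue []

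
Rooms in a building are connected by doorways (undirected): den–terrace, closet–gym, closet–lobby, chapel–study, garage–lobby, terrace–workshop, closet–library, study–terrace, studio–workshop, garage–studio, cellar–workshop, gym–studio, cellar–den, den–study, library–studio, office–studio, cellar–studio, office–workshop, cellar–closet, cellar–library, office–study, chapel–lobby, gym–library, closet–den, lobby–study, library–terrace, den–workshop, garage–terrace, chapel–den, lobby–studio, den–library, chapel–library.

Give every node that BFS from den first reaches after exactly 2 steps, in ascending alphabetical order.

Level 0: den
Level 1: cellar, chapel, closet, library, study, terrace, workshop
Level 2: garage, gym, lobby, office, studio

garage, gym, lobby, office, studio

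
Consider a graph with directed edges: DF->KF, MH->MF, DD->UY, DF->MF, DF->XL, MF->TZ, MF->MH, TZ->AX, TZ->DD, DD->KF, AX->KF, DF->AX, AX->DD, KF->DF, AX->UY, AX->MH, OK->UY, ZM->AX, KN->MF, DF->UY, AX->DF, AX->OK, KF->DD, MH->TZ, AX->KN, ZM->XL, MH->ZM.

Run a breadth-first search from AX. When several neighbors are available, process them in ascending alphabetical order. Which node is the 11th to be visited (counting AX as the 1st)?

TZ

Visit AX; enqueue DD, DF, KF, KN, MH, OK, UY → queue [DD, DF, KF, KN, MH, OK, UY]
Visit DD → queue [DF, KF, KN, MH, OK, UY]
Visit DF; enqueue MF, XL → queue [KF, KN, MH, OK, UY, MF, XL]
Visit KF → queue [KN, MH, OK, UY, MF, XL]
Visit KN → queue [MH, OK, UY, MF, XL]
Visit MH; enqueue TZ, ZM → queue [OK, UY, MF, XL, TZ, ZM]
Visit OK → queue [UY, MF, XL, TZ, ZM]
Visit UY → queue [MF, XL, TZ, ZM]
Visit MF → queue [XL, TZ, ZM]
Visit XL → queue [TZ, ZM]
Visit TZ → queue [ZM]
Visit ZM → queue []

Visit order: AX, DD, DF, KF, KN, MH, OK, UY, MF, XL, TZ, ZM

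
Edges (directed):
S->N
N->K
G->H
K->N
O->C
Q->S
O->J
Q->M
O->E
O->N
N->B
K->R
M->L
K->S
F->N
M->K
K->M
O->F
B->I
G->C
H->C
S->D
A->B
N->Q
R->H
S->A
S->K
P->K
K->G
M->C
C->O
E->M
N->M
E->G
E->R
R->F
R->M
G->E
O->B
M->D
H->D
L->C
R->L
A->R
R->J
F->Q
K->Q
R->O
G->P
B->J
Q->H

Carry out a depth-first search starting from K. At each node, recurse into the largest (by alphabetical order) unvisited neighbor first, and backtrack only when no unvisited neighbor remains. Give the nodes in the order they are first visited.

Visit K
K → S
S → N
N → Q
Q → M
M → L
L → C
C → O
O → J
O → F
O → E
E → R
R → H
H → D
E → G
G → P
O → B
B → I
S → A

K -> S -> N -> Q -> M -> L -> C -> O -> J -> F -> E -> R -> H -> D -> G -> P -> B -> I -> A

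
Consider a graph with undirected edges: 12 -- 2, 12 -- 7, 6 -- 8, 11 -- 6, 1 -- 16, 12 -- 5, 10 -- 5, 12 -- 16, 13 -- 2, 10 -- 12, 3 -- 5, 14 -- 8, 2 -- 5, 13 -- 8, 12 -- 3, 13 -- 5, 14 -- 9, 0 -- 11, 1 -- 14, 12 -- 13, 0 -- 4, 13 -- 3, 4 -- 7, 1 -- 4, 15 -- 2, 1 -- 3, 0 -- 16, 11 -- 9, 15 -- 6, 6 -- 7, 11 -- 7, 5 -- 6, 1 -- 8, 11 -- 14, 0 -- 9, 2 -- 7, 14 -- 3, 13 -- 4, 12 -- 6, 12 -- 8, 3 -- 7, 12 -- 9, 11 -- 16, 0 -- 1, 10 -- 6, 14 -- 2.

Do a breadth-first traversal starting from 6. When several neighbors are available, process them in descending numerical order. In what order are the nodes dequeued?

Visit 6; enqueue 15, 12, 11, 10, 8, 7, 5 → queue [15, 12, 11, 10, 8, 7, 5]
Visit 15; enqueue 2 → queue [12, 11, 10, 8, 7, 5, 2]
Visit 12; enqueue 16, 13, 9, 3 → queue [11, 10, 8, 7, 5, 2, 16, 13, 9, 3]
Visit 11; enqueue 14, 0 → queue [10, 8, 7, 5, 2, 16, 13, 9, 3, 14, 0]
Visit 10 → queue [8, 7, 5, 2, 16, 13, 9, 3, 14, 0]
Visit 8; enqueue 1 → queue [7, 5, 2, 16, 13, 9, 3, 14, 0, 1]
Visit 7; enqueue 4 → queue [5, 2, 16, 13, 9, 3, 14, 0, 1, 4]
Visit 5 → queue [2, 16, 13, 9, 3, 14, 0, 1, 4]
Visit 2 → queue [16, 13, 9, 3, 14, 0, 1, 4]
Visit 16 → queue [13, 9, 3, 14, 0, 1, 4]
Visit 13 → queue [9, 3, 14, 0, 1, 4]
Visit 9 → queue [3, 14, 0, 1, 4]
Visit 3 → queue [14, 0, 1, 4]
Visit 14 → queue [0, 1, 4]
Visit 0 → queue [1, 4]
Visit 1 → queue [4]
Visit 4 → queue []

6, 15, 12, 11, 10, 8, 7, 5, 2, 16, 13, 9, 3, 14, 0, 1, 4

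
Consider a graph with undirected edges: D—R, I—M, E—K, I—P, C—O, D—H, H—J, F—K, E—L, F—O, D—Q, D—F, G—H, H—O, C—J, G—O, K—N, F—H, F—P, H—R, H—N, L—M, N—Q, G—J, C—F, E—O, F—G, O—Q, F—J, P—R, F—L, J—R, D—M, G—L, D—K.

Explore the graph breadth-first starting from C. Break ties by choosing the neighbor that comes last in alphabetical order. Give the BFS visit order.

Visit C; enqueue O, J, F → queue [O, J, F]
Visit O; enqueue Q, H, G, E → queue [J, F, Q, H, G, E]
Visit J; enqueue R → queue [F, Q, H, G, E, R]
Visit F; enqueue P, L, K, D → queue [Q, H, G, E, R, P, L, K, D]
Visit Q; enqueue N → queue [H, G, E, R, P, L, K, D, N]
Visit H → queue [G, E, R, P, L, K, D, N]
Visit G → queue [E, R, P, L, K, D, N]
Visit E → queue [R, P, L, K, D, N]
Visit R → queue [P, L, K, D, N]
Visit P; enqueue I → queue [L, K, D, N, I]
Visit L; enqueue M → queue [K, D, N, I, M]
Visit K → queue [D, N, I, M]
Visit D → queue [N, I, M]
Visit N → queue [I, M]
Visit I → queue [M]
Visit M → queue []

C → O → J → F → Q → H → G → E → R → P → L → K → D → N → I → M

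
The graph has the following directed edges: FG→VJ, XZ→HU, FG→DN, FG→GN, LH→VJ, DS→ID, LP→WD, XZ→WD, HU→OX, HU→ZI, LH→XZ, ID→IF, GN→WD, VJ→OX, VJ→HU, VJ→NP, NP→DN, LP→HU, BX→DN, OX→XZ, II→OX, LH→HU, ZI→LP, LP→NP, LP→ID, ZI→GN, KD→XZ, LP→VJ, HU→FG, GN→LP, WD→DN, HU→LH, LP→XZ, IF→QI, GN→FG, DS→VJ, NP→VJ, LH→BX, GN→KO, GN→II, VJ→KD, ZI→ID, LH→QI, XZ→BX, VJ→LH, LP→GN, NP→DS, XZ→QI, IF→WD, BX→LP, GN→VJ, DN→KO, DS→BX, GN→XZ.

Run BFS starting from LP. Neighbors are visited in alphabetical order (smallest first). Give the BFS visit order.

Visit LP; enqueue GN, HU, ID, NP, VJ, WD, XZ → queue [GN, HU, ID, NP, VJ, WD, XZ]
Visit GN; enqueue FG, II, KO → queue [HU, ID, NP, VJ, WD, XZ, FG, II, KO]
Visit HU; enqueue LH, OX, ZI → queue [ID, NP, VJ, WD, XZ, FG, II, KO, LH, OX, ZI]
Visit ID; enqueue IF → queue [NP, VJ, WD, XZ, FG, II, KO, LH, OX, ZI, IF]
Visit NP; enqueue DN, DS → queue [VJ, WD, XZ, FG, II, KO, LH, OX, ZI, IF, DN, DS]
Visit VJ; enqueue KD → queue [WD, XZ, FG, II, KO, LH, OX, ZI, IF, DN, DS, KD]
Visit WD → queue [XZ, FG, II, KO, LH, OX, ZI, IF, DN, DS, KD]
Visit XZ; enqueue BX, QI → queue [FG, II, KO, LH, OX, ZI, IF, DN, DS, KD, BX, QI]
Visit FG → queue [II, KO, LH, OX, ZI, IF, DN, DS, KD, BX, QI]
Visit II → queue [KO, LH, OX, ZI, IF, DN, DS, KD, BX, QI]
Visit KO → queue [LH, OX, ZI, IF, DN, DS, KD, BX, QI]
Visit LH → queue [OX, ZI, IF, DN, DS, KD, BX, QI]
Visit OX → queue [ZI, IF, DN, DS, KD, BX, QI]
Visit ZI → queue [IF, DN, DS, KD, BX, QI]
Visit IF → queue [DN, DS, KD, BX, QI]
Visit DN → queue [DS, KD, BX, QI]
Visit DS → queue [KD, BX, QI]
Visit KD → queue [BX, QI]
Visit BX → queue [QI]
Visit QI → queue []

LP, GN, HU, ID, NP, VJ, WD, XZ, FG, II, KO, LH, OX, ZI, IF, DN, DS, KD, BX, QI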